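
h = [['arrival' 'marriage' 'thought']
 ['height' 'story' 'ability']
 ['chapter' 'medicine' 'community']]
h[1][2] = 'ability'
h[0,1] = 'marriage'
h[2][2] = 'community'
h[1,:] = ['height', 'story', 'ability']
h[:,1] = ['marriage', 'story', 'medicine']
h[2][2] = 'community'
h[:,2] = ['thought', 'ability', 'community']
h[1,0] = 'height'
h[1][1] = 'story'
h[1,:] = ['height', 'story', 'ability']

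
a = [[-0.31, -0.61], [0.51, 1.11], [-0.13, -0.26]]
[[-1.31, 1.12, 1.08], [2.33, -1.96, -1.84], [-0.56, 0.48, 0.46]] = a @ [[1.08, -1.62, -2.39], [1.6, -1.02, -0.56]]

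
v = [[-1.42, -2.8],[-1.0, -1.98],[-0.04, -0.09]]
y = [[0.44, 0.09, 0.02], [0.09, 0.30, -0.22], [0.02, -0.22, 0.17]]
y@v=[[-0.72, -1.41], [-0.42, -0.83], [0.18, 0.36]]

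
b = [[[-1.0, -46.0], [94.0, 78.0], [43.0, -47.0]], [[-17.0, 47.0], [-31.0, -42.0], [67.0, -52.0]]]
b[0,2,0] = 43.0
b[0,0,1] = -46.0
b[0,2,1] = -47.0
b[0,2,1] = -47.0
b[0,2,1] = -47.0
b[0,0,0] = -1.0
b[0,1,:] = [94.0, 78.0]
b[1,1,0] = -31.0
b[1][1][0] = -31.0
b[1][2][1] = -52.0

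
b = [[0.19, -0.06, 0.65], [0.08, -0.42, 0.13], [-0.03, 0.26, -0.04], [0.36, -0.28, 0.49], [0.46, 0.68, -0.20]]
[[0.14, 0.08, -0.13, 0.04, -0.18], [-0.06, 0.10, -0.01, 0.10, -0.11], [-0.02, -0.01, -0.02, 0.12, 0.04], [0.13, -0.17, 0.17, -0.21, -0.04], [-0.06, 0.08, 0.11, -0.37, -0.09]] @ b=[[-0.03, -0.21, 0.16], [-0.02, -0.14, 0.05], [0.06, -0.01, 0.04], [-0.09, 0.14, -0.04], [-0.18, 0.04, -0.2]]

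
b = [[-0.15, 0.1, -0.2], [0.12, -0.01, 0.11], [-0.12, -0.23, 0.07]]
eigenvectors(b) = [[0.85,-0.57,-0.56], [-0.52,0.18,0.48], [-0.06,0.8,0.67]]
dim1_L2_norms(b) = [0.27, 0.16, 0.27]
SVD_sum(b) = [[-0.09, 0.15, -0.19], [0.05, -0.07, 0.10], [0.05, -0.08, 0.10]] + [[-0.06, -0.05, -0.01], [0.07, 0.06, 0.01], [-0.17, -0.15, -0.03]] + [[-0.00, 0.00, 0.0], [-0.00, 0.0, 0.00], [-0.00, 0.00, 0.0]]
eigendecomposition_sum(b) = [[-0.25, -0.06, -0.16], [0.15, 0.04, 0.10], [0.02, 0.0, 0.01]] + [[0.10, 0.17, -0.04], [-0.03, -0.06, 0.01], [-0.14, -0.25, 0.06]] + [[-0.01, -0.01, -0.00], [0.00, 0.01, 0.0], [0.01, 0.01, 0.00]]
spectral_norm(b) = 0.32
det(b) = -0.00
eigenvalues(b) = [-0.2, 0.1, 0.0]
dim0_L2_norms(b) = [0.23, 0.25, 0.24]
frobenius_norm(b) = 0.41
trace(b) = -0.09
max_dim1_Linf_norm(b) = 0.23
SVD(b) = [[-0.80, 0.29, 0.52],[0.41, -0.38, 0.83],[0.43, 0.88, 0.19]] @ diag([0.3215051387735958, 0.2606401584915076, 0.001074022203023585]) @ [[0.36, -0.57, 0.73], [-0.74, -0.65, -0.14], [-0.56, 0.49, 0.66]]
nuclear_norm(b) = 0.58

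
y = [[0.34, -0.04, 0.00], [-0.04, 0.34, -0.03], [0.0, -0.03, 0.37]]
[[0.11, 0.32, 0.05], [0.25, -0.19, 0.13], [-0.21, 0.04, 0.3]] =y @ [[0.41, 0.89, 0.19],  [0.75, -0.45, 0.49],  [-0.52, 0.06, 0.85]]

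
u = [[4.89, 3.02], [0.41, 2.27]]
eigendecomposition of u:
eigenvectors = [[0.99, -0.71], [0.13, 0.71]]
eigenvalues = [5.3, 1.86]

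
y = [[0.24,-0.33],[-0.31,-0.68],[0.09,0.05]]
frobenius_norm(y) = 0.86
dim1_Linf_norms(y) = [0.33, 0.68, 0.09]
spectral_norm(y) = 0.78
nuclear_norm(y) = 1.13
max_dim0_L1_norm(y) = 1.06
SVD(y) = [[-0.31, 0.93], [-0.94, -0.29], [0.09, 0.21]] @ diag([0.7840275441297447, 0.34770793785284987]) @ [[0.29, 0.96],  [0.96, -0.29]]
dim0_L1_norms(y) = [0.64, 1.06]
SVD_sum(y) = [[-0.07,-0.24],[-0.21,-0.71],[0.02,0.07]] + [[0.31, -0.09], [-0.10, 0.03], [0.07, -0.02]]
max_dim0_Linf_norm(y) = 0.68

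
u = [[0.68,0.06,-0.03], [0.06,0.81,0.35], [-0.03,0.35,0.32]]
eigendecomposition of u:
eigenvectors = [[-0.10, 0.99, 0.12], [0.46, -0.06, 0.88], [-0.88, -0.15, 0.45]]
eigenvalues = [0.13, 0.68, 1.0]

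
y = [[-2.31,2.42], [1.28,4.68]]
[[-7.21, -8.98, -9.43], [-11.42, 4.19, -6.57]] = y@[[0.44, 3.75, 2.03], [-2.56, -0.13, -1.96]]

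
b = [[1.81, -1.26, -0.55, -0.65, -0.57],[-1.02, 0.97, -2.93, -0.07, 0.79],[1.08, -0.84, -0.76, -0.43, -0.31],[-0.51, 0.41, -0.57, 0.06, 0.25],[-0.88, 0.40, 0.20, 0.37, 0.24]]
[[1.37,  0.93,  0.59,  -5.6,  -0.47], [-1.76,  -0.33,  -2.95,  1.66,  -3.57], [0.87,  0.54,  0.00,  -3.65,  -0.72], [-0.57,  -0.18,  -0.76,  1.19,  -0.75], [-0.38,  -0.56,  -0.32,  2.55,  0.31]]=b@[[-0.62, 0.23, 0.74, -1.51, 0.17],[-1.24, 0.59, 0.1, 1.00, -0.52],[0.07, -0.11, 0.73, 0.4, 1.05],[-0.36, -0.69, 0.48, 1.65, 1.02],[-1.28, -1.31, -0.15, 0.55, 0.33]]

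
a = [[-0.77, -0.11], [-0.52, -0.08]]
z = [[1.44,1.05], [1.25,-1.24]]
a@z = [[-1.25, -0.67], [-0.85, -0.45]]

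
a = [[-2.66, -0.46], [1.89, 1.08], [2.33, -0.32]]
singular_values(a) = [4.06, 1.03]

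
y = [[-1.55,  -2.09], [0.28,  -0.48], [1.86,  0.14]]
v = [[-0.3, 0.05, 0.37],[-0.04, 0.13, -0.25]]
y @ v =[[0.55, -0.35, -0.05], [-0.06, -0.05, 0.22], [-0.56, 0.11, 0.65]]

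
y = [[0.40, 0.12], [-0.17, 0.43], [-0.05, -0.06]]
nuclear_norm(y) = 0.89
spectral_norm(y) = 0.47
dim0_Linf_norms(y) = [0.4, 0.43]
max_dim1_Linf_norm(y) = 0.43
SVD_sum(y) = [[0.09, -0.12], [-0.27, 0.35], [0.01, -0.01]] + [[0.31, 0.24],[0.1, 0.08],[-0.06, -0.05]]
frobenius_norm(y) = 0.63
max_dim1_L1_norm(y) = 0.6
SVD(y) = [[0.32, 0.93], [-0.95, 0.31], [0.04, -0.18]] @ diag([0.4690264090387813, 0.41750955393162653]) @ [[0.61, -0.79], [0.79, 0.61]]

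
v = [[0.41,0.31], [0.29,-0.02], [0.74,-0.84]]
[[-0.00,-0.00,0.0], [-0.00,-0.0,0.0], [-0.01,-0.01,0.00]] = v@[[-0.01, -0.01, -0.00], [0.00, 0.0, 0.0]]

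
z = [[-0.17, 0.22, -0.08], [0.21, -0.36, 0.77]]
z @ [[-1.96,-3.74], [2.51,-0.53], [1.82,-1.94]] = [[0.74, 0.67], [0.09, -2.09]]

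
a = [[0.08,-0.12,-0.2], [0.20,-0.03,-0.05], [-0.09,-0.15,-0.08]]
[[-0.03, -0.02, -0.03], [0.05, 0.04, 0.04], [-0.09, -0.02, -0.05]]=a @ [[0.34, 0.27, 0.29],  [0.35, -0.19, -0.00],  [0.06, 0.32, 0.29]]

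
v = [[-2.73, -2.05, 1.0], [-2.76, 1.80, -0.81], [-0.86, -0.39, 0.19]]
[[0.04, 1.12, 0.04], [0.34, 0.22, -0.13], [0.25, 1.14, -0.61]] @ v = [[-3.23, 1.92, -0.86], [-1.42, -0.25, 0.14], [-3.30, 1.78, -0.79]]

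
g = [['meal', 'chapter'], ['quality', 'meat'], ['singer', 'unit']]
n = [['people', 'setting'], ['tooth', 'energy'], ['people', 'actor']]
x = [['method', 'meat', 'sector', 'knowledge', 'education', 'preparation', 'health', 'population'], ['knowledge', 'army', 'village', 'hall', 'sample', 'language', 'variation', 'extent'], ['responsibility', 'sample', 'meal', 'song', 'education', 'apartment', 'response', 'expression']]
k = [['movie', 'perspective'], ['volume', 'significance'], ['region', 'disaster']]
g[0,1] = 'chapter'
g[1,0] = 'quality'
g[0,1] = 'chapter'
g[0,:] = ['meal', 'chapter']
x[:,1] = ['meat', 'army', 'sample']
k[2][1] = 'disaster'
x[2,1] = 'sample'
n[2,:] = ['people', 'actor']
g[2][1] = 'unit'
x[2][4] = 'education'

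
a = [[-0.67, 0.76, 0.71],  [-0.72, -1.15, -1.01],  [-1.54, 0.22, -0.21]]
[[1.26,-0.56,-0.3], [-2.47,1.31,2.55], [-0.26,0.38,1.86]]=a @ [[0.34, -0.28, -1.23],[1.59, -0.62, -0.82],[0.39, -0.39, -0.71]]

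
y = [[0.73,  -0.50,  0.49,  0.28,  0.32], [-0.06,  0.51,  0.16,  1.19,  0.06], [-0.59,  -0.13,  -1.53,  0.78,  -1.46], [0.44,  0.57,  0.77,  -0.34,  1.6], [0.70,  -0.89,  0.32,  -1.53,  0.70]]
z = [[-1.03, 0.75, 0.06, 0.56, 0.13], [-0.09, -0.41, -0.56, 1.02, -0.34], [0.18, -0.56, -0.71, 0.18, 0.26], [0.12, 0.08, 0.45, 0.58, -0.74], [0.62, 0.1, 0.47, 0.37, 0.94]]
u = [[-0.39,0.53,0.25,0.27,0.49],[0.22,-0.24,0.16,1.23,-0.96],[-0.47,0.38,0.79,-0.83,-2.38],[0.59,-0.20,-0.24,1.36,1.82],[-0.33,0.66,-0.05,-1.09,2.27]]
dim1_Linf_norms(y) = [0.73, 1.19, 1.53, 1.6, 1.53]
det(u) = -0.01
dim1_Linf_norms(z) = [1.03, 1.02, 0.71, 0.74, 0.94]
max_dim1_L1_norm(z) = 2.53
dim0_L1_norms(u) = [2.0, 2.01, 1.49, 4.78, 7.92]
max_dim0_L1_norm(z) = 2.71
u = y @ z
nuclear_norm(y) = 6.87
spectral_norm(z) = 1.58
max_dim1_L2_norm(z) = 1.4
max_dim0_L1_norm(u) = 7.92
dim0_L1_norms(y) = [2.52, 2.6, 3.27, 4.12, 4.14]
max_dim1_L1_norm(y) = 4.49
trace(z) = -0.63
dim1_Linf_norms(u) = [0.53, 1.23, 2.38, 1.82, 2.27]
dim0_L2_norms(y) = [1.25, 1.28, 1.82, 2.14, 2.3]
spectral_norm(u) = 3.99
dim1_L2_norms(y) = [1.1, 1.31, 2.33, 1.95, 2.05]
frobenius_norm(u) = 4.82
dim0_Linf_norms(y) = [0.73, 0.89, 1.53, 1.53, 1.6]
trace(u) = 3.79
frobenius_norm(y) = 4.04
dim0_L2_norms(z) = [1.22, 1.03, 1.12, 1.36, 1.28]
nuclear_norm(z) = 5.35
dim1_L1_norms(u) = [1.93, 2.81, 4.85, 4.21, 4.4]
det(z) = -0.01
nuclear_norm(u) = 7.71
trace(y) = 0.07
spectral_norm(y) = 3.34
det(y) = 0.11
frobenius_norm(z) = 2.70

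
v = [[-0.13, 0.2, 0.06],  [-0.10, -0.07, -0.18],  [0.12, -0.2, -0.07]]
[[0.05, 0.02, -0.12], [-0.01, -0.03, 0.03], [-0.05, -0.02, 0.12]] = v @ [[-0.05, -0.17, 0.23], [0.23, -0.10, -0.39], [-0.03, 0.31, -0.16]]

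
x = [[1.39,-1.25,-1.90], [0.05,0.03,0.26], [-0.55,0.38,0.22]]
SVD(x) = [[-0.97, 0.16, 0.17], [0.06, -0.54, 0.84], [0.23, 0.83, 0.52]] @ diag([2.7432187176786464, 0.3816310435079041, 0.002968772236215662]) @ [[-0.54, 0.48, 0.7], [-0.68, 0.25, -0.69], [0.51, 0.84, -0.18]]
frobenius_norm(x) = 2.77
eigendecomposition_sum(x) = [[1.45, -1.25, -1.72], [-0.02, 0.02, 0.03], [-0.45, 0.39, 0.54]] + [[-0.06, -0.00, -0.18], [0.07, 0.01, 0.23], [-0.1, -0.01, -0.32]] + [[0.0,0.0,0.0], [0.0,0.00,0.00], [-0.0,-0.00,-0.00]]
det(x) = -0.00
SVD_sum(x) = [[1.43, -1.27, -1.86], [-0.09, 0.08, 0.12], [-0.34, 0.3, 0.44]] + [[-0.04,0.02,-0.04], [0.14,-0.05,0.14], [-0.21,0.08,-0.22]] + [[0.00, 0.00, -0.00], [0.00, 0.00, -0.00], [0.0, 0.0, -0.00]]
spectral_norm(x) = 2.74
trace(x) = 1.64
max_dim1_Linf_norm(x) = 1.9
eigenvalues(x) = [2.0, -0.37, 0.0]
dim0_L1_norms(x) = [1.99, 1.66, 2.38]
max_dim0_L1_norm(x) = 2.38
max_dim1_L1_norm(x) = 4.54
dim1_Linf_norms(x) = [1.9, 0.26, 0.55]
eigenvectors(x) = [[0.95, 0.42, 0.51], [-0.02, -0.53, 0.84], [-0.30, 0.74, -0.18]]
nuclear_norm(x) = 3.13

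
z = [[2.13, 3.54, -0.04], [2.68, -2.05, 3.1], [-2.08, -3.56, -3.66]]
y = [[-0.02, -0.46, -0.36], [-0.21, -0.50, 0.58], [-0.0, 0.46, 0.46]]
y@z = [[-0.53, 2.15, -0.11],[-2.99, -1.78, -3.66],[0.28, -2.58, -0.26]]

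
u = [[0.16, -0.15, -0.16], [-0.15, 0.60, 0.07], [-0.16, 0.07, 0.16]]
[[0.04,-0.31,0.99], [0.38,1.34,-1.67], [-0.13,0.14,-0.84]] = u @ [[2.25, -0.68, 2.38], [1.08, 2.15, -1.96], [0.98, -0.74, -2.0]]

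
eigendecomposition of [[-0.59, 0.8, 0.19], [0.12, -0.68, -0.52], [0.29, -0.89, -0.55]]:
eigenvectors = [[0.58, -0.95, -0.56], [-0.50, -0.31, -0.56], [-0.65, -0.01, 0.61]]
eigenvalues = [-1.49, -0.33, 0.0]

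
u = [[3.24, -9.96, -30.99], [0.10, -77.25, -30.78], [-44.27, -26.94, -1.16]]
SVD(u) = [[0.23, -0.34, 0.91],[0.91, -0.27, -0.33],[0.36, 0.9, 0.25]] @ diag([90.42508921718994, 44.7056296166804, 22.28704154075709]) @ [[-0.16,-0.91,-0.39], [-0.92,-0.00,0.4], [-0.36,0.42,-0.83]]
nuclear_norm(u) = 157.42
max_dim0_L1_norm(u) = 114.15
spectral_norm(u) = 90.43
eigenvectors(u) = [[-0.6, -0.61, 0.22], [-0.2, 0.4, 0.9], [0.78, -0.68, 0.38]]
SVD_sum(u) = [[-3.4,  -18.66,  -8.06], [-13.51,  -74.21,  -32.07], [-5.3,  -29.1,  -12.58]] + [[13.98,  0.07,  -6.05], [10.98,  0.05,  -4.75], [-36.97,  -0.18,  16.0]] + [[-7.35, 8.63, -16.88], [2.63, -3.09, 6.04], [-2.0, 2.35, -4.59]]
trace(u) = -75.17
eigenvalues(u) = [40.05, -24.91, -90.31]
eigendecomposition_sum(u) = [[18.94, 2.01, -15.74], [6.46, 0.69, -5.37], [-24.57, -2.6, 20.42]] + [[-12.15, 6.28, -7.71], [7.98, -4.12, 5.06], [-13.6, 7.03, -8.63]] + [[-3.55, -18.25, -7.53],[-14.34, -73.81, -30.47],[-6.09, -31.37, -12.95]]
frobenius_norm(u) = 103.31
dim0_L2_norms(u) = [44.39, 82.42, 43.69]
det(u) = 90095.60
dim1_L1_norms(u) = [44.19, 108.13, 72.37]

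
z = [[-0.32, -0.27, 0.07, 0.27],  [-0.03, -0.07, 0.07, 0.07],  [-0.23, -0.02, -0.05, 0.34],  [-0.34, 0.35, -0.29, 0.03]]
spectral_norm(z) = 0.65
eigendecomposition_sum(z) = [[-0.12+0.06j, -0.06-0.20j, (-0.01+0.14j), (0.14+0.04j)], [(-0.01+0.04j), (-0.05-0.02j), (0.03+0.02j), (0.03-0.03j)], [(-0.13+0.08j), (-0.08-0.21j), 0.00+0.15j, 0.16+0.02j], [(-0.14-0.13j), (0.23-0.17j), -0.19+0.05j, 0.02+0.20j]] + [[-0.12-0.06j, -0.06+0.20j, (-0.01-0.14j), (0.14-0.04j)], [(-0.01-0.04j), (-0.05+0.02j), 0.03-0.02j, (0.03+0.03j)], [(-0.13-0.08j), (-0.08+0.21j), 0.00-0.15j, (0.16-0.02j)], [(-0.14+0.13j), (0.23+0.17j), (-0.19-0.05j), (0.02-0.2j)]] + [[0.00+0.00j, -0.01-0.00j, -0.00+0.00j, -0.00-0.00j], [(-0.01-0j), 0.05+0.00j, 0.00-0.00j, 0.01+0.00j], [-0.02-0.00j, (0.07+0j), 0.00-0.00j, (0.01+0j)], [-0.00-0.00j, 0.02+0.00j, -0j, 0.00+0.00j]] + [[(-0.07+0j), -0.14-0.00j, 0.10-0.00j, (-0.02-0j)], [-0.01+0.00j, (-0.01-0j), (0.01-0j), (-0-0j)], [0.04-0.00j, (0.08+0j), (-0.05+0j), (0.01+0j)], [-0.06+0.00j, (-0.12-0j), 0.08-0.00j, -0.01-0.00j]]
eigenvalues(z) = [(-0.16+0.4j), (-0.16-0.4j), (0.06+0j), (-0.15+0j)]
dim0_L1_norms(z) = [0.92, 0.71, 0.48, 0.71]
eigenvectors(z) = [[(-0.17+0.46j), -0.17-0.46j, (0.11+0j), (-0.71+0j)], [(0.08+0.11j), 0.08-0.11j, (-0.57+0j), (-0.07+0j)], [(-0.13+0.51j), (-0.13-0.51j), -0.79+0.00j, 0.37+0.00j], [-0.67+0.00j, -0.67-0.00j, -0.21+0.00j, -0.60+0.00j]]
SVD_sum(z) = [[-0.31, 0.00, -0.08, 0.23], [-0.04, 0.00, -0.01, 0.03], [-0.3, 0.0, -0.08, 0.23], [-0.27, 0.0, -0.07, 0.20]] + [[0.03,-0.24,0.15,0.1], [0.01,-0.09,0.05,0.04], [0.01,-0.06,0.04,0.03], [-0.05,0.36,-0.22,-0.15]] + [[-0.05,-0.03,0.00,-0.06], [0.0,0.00,-0.0,0.00], [0.07,0.04,-0.01,0.08], [-0.02,-0.01,0.0,-0.03]] + [[0.00, -0.00, -0.00, 0.00],  [-0.01, 0.02, 0.03, -0.00],  [0.00, -0.00, -0.00, 0.0],  [-0.00, 0.00, 0.0, -0.0]]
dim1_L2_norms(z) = [0.5, 0.12, 0.41, 0.57]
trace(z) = -0.41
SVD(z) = [[-0.6, -0.55, 0.57, -0.13], [-0.08, -0.20, -0.04, 0.98], [-0.60, -0.14, -0.78, -0.11], [-0.53, 0.80, 0.24, 0.13]] @ diag([0.6544895131295592, 0.5591271805555976, 0.1457295973782616, 0.03135534428690819]) @ [[0.78, -0.01, 0.21, -0.59], [-0.11, 0.8, -0.50, -0.33], [-0.57, -0.36, 0.04, -0.74], [-0.23, 0.49, 0.84, -0.01]]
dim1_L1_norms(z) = [0.93, 0.24, 0.64, 1.01]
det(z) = -0.00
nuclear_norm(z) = 1.39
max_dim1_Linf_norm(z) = 0.35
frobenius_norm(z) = 0.87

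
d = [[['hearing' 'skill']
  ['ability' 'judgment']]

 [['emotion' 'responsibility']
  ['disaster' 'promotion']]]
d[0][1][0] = 'ability'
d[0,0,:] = ['hearing', 'skill']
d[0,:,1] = ['skill', 'judgment']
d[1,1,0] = 'disaster'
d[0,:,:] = [['hearing', 'skill'], ['ability', 'judgment']]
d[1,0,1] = 'responsibility'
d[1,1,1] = 'promotion'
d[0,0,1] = 'skill'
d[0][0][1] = 'skill'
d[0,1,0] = 'ability'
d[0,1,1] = 'judgment'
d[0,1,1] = 'judgment'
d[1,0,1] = 'responsibility'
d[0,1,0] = 'ability'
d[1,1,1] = 'promotion'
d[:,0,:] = [['hearing', 'skill'], ['emotion', 'responsibility']]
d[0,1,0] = 'ability'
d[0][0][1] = 'skill'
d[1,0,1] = 'responsibility'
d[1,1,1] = 'promotion'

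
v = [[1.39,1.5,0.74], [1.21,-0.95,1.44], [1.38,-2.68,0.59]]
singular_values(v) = [3.56, 2.36, 0.6]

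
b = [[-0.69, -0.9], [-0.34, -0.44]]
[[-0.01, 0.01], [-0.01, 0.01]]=b @[[-0.01,-0.02], [0.02,-0.00]]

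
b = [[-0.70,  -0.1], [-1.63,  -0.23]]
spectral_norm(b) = 1.79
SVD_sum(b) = [[-0.70, -0.10],  [-1.63, -0.23]] + [[0.0, -0.00], [-0.0, 0.00]]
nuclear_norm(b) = 1.79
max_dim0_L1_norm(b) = 2.33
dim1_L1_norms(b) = [0.8, 1.86]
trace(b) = -0.93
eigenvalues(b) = [-0.93, 0.0]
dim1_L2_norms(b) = [0.71, 1.65]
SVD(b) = [[-0.39,-0.92], [-0.92,0.39]] @ diag([1.7915911235033377, 0.0011163261381252705]) @ [[0.99, 0.14], [-0.14, 0.99]]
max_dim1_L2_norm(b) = 1.65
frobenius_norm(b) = 1.79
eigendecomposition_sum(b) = [[-0.7,-0.1], [-1.63,-0.23]] + [[0.00,-0.00], [-0.00,0.00]]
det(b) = -0.00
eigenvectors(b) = [[-0.4, 0.14], [-0.92, -0.99]]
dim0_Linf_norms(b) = [1.63, 0.23]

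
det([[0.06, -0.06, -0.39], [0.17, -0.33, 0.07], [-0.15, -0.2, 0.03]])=0.034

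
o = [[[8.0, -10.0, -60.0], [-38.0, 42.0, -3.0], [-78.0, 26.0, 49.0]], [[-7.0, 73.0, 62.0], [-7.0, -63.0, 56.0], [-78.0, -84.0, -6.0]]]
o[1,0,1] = 73.0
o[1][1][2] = 56.0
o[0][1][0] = -38.0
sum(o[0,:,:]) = -64.0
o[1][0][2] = 62.0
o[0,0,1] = -10.0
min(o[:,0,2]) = -60.0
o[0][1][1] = 42.0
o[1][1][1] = -63.0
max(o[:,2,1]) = 26.0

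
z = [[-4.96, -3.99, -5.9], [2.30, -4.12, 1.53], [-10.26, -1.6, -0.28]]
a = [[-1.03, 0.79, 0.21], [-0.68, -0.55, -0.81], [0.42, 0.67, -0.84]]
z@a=[[5.34, -5.68, 7.15], [1.08, 5.11, 2.54], [11.54, -7.41, -0.62]]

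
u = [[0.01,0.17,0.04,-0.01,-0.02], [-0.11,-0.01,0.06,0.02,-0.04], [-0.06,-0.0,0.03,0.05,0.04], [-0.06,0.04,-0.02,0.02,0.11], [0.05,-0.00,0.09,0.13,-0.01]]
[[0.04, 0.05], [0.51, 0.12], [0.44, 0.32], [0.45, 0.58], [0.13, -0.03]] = u @ [[-3.67, -1.67], [-0.01, 0.33], [3.35, 2.46], [0.33, -0.91], [2.63, 4.87]]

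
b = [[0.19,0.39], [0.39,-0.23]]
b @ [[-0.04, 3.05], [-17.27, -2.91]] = [[-6.74, -0.56], [3.96, 1.86]]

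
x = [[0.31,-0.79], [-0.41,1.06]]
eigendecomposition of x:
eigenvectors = [[-0.93, 0.60], [-0.36, -0.80]]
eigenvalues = [0.0, 1.37]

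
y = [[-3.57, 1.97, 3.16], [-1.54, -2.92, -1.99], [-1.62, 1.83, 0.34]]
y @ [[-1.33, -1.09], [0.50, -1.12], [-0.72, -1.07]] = [[3.46, -1.7], [2.02, 7.08], [2.82, -0.65]]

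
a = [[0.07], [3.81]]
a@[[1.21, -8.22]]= [[0.08, -0.58],  [4.61, -31.32]]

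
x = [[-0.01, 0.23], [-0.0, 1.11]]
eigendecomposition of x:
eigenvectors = [[1.0, 0.20], [0.0, 0.98]]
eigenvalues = [-0.01, 1.11]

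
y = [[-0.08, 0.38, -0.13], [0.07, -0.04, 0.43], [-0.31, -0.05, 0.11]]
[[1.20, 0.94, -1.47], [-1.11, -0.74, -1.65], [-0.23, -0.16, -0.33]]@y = [[0.43, 0.49, 0.09], [0.55, -0.31, -0.36], [0.11, -0.06, -0.08]]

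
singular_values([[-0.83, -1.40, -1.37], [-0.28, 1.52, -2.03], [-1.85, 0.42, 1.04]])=[2.7, 2.08, 2.03]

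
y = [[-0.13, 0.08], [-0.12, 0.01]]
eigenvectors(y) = [[(-0.45+0.44j), (-0.45-0.44j)], [(-0.77+0j), (-0.77-0j)]]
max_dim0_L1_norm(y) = 0.25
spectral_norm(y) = 0.19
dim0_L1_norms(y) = [0.25, 0.09]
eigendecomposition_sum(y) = [[(-0.06+0j), 0.04+0.04j], [-0.06-0.05j, 0.00+0.06j]] + [[-0.06-0.00j,(0.04-0.04j)], [-0.06+0.05j,0.00-0.06j]]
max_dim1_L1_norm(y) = 0.21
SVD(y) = [[-0.79,-0.61], [-0.61,0.79]] @ diag([0.18942013678971123, 0.04381793900410082]) @ [[0.93, -0.37],[-0.37, -0.93]]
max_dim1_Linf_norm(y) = 0.13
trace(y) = -0.12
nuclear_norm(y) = 0.23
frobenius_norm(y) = 0.19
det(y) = 0.01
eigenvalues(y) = [(-0.06+0.07j), (-0.06-0.07j)]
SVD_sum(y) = [[-0.14, 0.06], [-0.11, 0.04]] + [[0.01,0.02],  [-0.01,-0.03]]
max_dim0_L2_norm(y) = 0.18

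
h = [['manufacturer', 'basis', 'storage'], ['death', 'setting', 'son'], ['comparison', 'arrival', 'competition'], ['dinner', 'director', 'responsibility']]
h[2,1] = 'arrival'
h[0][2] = 'storage'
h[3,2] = 'responsibility'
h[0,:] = ['manufacturer', 'basis', 'storage']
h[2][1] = 'arrival'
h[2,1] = 'arrival'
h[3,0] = 'dinner'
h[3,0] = 'dinner'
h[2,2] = 'competition'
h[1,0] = 'death'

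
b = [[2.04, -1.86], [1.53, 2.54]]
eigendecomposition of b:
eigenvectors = [[0.74+0.00j, (0.74-0j)], [(-0.1-0.66j), (-0.1+0.66j)]]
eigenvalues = [(2.29+1.67j), (2.29-1.67j)]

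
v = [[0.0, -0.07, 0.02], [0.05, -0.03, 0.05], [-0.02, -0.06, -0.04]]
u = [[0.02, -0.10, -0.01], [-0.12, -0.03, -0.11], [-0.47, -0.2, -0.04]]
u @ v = [[-0.0,0.00,-0.00],  [0.0,0.02,0.0],  [-0.01,0.04,-0.02]]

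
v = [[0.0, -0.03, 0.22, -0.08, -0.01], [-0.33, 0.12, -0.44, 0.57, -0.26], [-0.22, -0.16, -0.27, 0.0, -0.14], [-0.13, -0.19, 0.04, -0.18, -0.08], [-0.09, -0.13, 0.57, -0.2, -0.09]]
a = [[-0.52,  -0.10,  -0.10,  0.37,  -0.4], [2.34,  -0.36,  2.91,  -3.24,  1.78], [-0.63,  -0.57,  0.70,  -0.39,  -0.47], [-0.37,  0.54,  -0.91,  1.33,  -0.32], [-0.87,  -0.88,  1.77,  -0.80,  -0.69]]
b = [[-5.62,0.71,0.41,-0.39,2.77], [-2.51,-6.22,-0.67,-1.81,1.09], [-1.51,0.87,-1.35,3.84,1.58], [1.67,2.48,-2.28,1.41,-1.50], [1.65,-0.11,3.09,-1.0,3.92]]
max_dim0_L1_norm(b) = 12.96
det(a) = -0.00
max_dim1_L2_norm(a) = 5.27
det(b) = 1226.42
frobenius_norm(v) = 1.19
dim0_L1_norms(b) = [12.96, 10.39, 7.8, 8.45, 10.86]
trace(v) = -0.42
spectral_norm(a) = 5.66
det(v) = -0.00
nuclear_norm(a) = 8.69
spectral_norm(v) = 1.02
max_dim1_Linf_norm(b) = 6.22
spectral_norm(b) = 8.54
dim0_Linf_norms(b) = [5.62, 6.22, 3.09, 3.84, 3.92]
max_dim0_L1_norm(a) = 6.39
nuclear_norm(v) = 1.89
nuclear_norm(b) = 25.19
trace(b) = -7.86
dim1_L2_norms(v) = [0.24, 0.84, 0.41, 0.31, 0.63]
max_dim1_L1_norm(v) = 1.72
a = b @ v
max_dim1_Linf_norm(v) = 0.57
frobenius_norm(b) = 12.61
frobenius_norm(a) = 6.23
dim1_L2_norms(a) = [0.77, 5.27, 1.26, 1.77, 2.4]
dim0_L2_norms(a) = [2.65, 1.24, 3.6, 3.63, 2.03]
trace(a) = 0.46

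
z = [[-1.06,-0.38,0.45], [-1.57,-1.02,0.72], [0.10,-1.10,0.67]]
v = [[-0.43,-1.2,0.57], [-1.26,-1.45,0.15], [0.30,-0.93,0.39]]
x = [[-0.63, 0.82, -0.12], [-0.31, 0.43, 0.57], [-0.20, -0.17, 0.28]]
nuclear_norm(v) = 3.56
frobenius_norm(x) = 1.36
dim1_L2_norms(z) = [1.21, 2.01, 1.29]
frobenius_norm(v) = 2.60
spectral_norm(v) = 2.42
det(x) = -0.18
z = v + x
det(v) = 0.46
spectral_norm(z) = 2.45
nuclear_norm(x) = 2.04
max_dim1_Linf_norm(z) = 1.57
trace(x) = 0.08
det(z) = 0.28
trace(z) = -1.41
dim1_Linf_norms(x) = [0.82, 0.57, 0.28]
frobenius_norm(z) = 2.68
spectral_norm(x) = 1.18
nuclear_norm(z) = 3.63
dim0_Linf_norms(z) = [1.57, 1.1, 0.72]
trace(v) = -1.49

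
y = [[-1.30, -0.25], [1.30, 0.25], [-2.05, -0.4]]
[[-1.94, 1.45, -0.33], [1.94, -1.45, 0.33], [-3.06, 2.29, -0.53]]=y @[[1.50, -1.0, -0.16],[-0.04, -0.61, 2.14]]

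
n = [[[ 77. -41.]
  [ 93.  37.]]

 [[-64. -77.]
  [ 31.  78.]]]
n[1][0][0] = -64.0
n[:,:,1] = [[-41.0, 37.0], [-77.0, 78.0]]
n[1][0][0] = -64.0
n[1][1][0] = 31.0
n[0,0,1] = -41.0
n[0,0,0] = 77.0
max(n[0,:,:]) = 93.0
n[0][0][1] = -41.0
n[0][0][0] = 77.0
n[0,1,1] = 37.0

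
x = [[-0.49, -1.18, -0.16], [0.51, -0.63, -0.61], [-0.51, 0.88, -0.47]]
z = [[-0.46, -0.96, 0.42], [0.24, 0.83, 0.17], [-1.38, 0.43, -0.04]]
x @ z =[[0.16, -0.58, -0.4], [0.46, -1.27, 0.13], [1.09, 1.02, -0.05]]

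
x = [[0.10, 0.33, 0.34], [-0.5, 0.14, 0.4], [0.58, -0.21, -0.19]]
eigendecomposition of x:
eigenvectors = [[0.67+0.00j,(-0.07+0.29j),(-0.07-0.29j)],[-0.17+0.00j,(-0.76+0j),-0.76-0.00j],[(0.73+0j),(0.49-0.3j),0.49+0.30j]]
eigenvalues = [(0.39+0j), (-0.17+0.35j), (-0.17-0.35j)]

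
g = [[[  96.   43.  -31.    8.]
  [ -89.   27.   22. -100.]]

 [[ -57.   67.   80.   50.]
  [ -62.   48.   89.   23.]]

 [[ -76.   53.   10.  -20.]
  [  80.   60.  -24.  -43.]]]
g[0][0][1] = 43.0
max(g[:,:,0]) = 96.0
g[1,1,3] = 23.0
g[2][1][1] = 60.0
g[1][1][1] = 48.0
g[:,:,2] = [[-31.0, 22.0], [80.0, 89.0], [10.0, -24.0]]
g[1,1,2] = 89.0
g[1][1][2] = 89.0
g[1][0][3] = 50.0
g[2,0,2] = 10.0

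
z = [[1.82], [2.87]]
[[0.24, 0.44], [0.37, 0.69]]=z@[[0.13,0.24]]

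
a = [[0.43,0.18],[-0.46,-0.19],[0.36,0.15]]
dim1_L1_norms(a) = [0.61, 0.65, 0.51]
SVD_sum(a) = [[0.43, 0.18],  [-0.46, -0.19],  [0.36, 0.15]] + [[-0.00,0.0], [-0.00,0.0], [-0.0,0.0]]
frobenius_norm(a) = 0.79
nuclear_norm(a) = 0.79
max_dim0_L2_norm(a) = 0.73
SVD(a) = [[-0.59, -0.66], [0.63, -0.74], [-0.50, -0.16]] @ diag([0.7855554149687045, 0.0016401260154559635]) @ [[-0.92, -0.38], [0.38, -0.92]]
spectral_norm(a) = 0.79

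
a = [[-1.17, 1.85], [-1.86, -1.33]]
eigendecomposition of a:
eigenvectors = [[(-0.03-0.71j),-0.03+0.71j], [(0.71+0j),(0.71-0j)]]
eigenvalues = [(-1.25+1.85j), (-1.25-1.85j)]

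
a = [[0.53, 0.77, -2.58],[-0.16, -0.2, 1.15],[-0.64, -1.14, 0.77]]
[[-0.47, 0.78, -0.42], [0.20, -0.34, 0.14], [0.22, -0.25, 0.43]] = a@[[0.08,0.31,-0.08], [-0.13,-0.14,-0.29], [0.16,-0.28,0.06]]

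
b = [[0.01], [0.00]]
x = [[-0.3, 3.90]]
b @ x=[[-0.0, 0.04], [0.00, 0.00]]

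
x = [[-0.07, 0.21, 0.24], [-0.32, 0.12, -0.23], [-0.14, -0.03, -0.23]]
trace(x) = -0.18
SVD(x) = [[0.26, 0.89, 0.37], [-0.80, 0.42, -0.44], [-0.54, -0.18, 0.82]] @ diag([0.48620276127914636, 0.3366106855478833, 0.0003482808023945627]) @ [[0.64, -0.05, 0.76], [-0.51, 0.72, 0.47], [-0.57, -0.69, 0.44]]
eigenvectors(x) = [[(0.73+0j), 0.73-0.00j, -0.57+0.00j], [0.19+0.55j, 0.19-0.55j, -0.69+0.00j], [-0.22+0.29j, (-0.22-0.29j), 0.44+0.00j]]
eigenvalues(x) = [(-0.09+0.26j), (-0.09-0.26j), 0j]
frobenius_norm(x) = 0.59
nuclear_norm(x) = 0.82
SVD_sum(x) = [[0.08, -0.01, 0.10], [-0.25, 0.02, -0.3], [-0.17, 0.01, -0.2]] + [[-0.15, 0.22, 0.14],[-0.07, 0.10, 0.07],[0.03, -0.04, -0.03]] + [[-0.00,-0.00,0.0],[0.00,0.00,-0.00],[-0.0,-0.0,0.0]]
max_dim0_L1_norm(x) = 0.7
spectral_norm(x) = 0.49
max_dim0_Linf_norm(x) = 0.32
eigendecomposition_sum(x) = [[(-0.03+0.2j), 0.10-0.04j, 0.12+0.19j],[-0.16+0.02j, (0.06+0.07j), -0.11+0.14j],[-0.07-0.08j, (-0.01+0.06j), -0.12-0.01j]] + [[-0.03-0.20j, 0.10+0.04j, 0.12-0.19j], [(-0.16-0.02j), 0.06-0.07j, (-0.11-0.14j)], [(-0.07+0.08j), (-0.01-0.06j), (-0.12+0.01j)]] + [[(-0+0j), 0.00-0.00j, -0.00+0.00j], [-0.00+0.00j, 0.00-0.00j, -0.00+0.00j], [-0j, -0.00+0.00j, 0.00-0.00j]]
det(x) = 0.00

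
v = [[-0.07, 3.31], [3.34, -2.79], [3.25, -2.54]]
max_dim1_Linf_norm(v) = 3.34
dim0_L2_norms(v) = [4.66, 5.02]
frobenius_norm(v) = 6.85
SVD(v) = [[-0.39,-0.92], [0.67,-0.25], [0.63,-0.30]] @ diag([6.430161259228741, 2.3596241608175337]) @ [[0.67, -0.74], [-0.74, -0.67]]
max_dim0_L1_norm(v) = 8.64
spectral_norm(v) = 6.43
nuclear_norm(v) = 8.79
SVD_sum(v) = [[-1.68, 1.85], [2.90, -3.19], [2.73, -3.01]] + [[1.61, 1.46], [0.44, 0.4], [0.52, 0.47]]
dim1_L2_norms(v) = [3.31, 4.35, 4.12]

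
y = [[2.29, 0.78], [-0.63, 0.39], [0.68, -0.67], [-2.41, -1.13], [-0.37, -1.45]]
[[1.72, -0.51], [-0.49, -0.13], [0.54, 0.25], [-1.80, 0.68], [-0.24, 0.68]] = y@[[0.76, -0.07], [-0.03, -0.45]]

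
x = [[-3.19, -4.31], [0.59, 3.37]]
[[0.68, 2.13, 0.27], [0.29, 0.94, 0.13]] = x@[[-0.43,-1.37,-0.18], [0.16,0.52,0.07]]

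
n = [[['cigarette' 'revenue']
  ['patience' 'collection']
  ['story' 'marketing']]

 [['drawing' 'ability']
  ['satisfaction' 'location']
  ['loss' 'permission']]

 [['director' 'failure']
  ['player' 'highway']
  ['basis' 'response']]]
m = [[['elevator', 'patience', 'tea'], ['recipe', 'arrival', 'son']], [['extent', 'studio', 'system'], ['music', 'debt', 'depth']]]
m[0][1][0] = 'recipe'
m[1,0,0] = 'extent'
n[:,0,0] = ['cigarette', 'drawing', 'director']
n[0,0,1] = 'revenue'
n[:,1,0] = ['patience', 'satisfaction', 'player']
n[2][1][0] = 'player'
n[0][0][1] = 'revenue'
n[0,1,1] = 'collection'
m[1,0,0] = 'extent'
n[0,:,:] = [['cigarette', 'revenue'], ['patience', 'collection'], ['story', 'marketing']]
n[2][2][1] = 'response'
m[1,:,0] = ['extent', 'music']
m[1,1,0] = 'music'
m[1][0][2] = 'system'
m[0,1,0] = 'recipe'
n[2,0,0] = 'director'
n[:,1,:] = [['patience', 'collection'], ['satisfaction', 'location'], ['player', 'highway']]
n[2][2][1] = 'response'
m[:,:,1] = [['patience', 'arrival'], ['studio', 'debt']]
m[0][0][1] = 'patience'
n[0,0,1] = 'revenue'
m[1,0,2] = 'system'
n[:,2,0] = ['story', 'loss', 'basis']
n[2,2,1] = 'response'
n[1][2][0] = 'loss'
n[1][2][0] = 'loss'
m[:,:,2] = [['tea', 'son'], ['system', 'depth']]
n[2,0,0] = 'director'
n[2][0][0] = 'director'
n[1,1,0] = 'satisfaction'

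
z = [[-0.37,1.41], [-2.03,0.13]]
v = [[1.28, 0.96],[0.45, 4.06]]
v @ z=[[-2.42,1.93], [-8.41,1.16]]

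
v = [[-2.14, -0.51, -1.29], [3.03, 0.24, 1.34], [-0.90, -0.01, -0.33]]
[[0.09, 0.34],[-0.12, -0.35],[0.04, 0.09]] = v @[[-0.08, -0.03], [-0.11, -0.09], [0.11, -0.18]]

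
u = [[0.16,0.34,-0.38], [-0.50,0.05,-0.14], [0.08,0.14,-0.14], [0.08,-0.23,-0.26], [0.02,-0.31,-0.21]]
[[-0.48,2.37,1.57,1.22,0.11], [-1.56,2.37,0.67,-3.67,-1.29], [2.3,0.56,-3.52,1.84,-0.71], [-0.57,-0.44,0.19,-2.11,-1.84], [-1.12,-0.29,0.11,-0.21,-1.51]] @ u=[[-1.04,-0.14,-0.71], [-1.70,0.93,1.39], [-0.06,0.11,-0.79], [-0.06,0.87,1.19], [-0.07,0.14,0.82]]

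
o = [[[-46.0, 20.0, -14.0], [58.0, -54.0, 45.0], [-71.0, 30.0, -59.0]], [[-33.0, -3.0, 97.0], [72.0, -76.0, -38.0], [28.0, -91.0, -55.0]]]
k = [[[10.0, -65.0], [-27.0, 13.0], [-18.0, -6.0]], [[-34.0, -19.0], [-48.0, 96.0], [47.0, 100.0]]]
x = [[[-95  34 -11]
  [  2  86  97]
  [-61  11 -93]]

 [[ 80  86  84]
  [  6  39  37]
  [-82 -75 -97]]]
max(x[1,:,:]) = 86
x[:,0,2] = [-11, 84]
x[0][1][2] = 97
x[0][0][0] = -95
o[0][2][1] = 30.0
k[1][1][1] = 96.0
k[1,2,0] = 47.0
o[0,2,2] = -59.0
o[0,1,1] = -54.0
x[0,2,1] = 11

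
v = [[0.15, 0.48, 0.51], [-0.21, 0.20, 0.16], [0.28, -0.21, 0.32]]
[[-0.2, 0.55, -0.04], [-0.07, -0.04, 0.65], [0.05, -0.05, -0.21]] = v @ [[-0.04, 1.05, -2.68],[-0.36, 1.15, -0.61],[-0.05, -0.32, 1.29]]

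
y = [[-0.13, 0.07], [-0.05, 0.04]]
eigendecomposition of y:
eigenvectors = [[-0.95, -0.43], [-0.32, -0.90]]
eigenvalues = [-0.11, 0.02]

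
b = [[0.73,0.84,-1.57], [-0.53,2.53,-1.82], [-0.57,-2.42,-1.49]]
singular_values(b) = [3.73, 2.68, 1.0]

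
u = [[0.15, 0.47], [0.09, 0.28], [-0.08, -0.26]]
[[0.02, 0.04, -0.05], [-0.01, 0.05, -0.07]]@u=[[0.01, 0.03], [0.01, 0.03]]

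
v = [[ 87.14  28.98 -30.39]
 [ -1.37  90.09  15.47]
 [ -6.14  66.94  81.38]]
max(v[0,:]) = 87.14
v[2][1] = 66.94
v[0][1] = 28.98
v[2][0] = -6.14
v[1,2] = 15.47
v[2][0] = -6.14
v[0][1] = 28.98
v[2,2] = 81.38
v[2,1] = 66.94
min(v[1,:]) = -1.37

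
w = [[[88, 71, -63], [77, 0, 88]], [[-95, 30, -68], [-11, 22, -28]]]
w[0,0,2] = -63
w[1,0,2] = -68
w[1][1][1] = 22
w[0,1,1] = 0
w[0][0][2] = -63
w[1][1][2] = -28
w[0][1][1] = 0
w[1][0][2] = -68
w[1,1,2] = -28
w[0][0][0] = 88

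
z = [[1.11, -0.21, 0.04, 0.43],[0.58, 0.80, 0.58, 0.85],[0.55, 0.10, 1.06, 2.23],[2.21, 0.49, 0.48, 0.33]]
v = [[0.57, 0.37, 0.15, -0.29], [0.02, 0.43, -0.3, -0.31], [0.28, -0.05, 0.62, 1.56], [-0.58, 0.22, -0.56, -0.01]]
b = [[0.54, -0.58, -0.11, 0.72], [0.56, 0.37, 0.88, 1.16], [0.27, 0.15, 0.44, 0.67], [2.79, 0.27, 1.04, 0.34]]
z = b + v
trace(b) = 1.69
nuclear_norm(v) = 3.38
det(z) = -0.76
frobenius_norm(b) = 3.68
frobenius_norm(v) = 2.13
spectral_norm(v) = 1.79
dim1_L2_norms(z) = [1.21, 1.43, 2.53, 2.34]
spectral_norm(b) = 3.30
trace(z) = 3.30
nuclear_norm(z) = 6.19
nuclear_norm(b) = 5.55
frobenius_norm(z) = 3.92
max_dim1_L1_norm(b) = 4.44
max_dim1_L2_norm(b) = 3.01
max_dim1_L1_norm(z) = 3.94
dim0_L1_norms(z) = [4.45, 1.6, 2.16, 3.84]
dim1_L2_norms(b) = [1.08, 1.6, 0.86, 3.01]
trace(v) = 1.61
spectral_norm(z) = 3.32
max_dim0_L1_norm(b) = 4.16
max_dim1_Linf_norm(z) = 2.23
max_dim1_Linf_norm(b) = 2.79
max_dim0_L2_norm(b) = 2.91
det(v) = 0.00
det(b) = -0.00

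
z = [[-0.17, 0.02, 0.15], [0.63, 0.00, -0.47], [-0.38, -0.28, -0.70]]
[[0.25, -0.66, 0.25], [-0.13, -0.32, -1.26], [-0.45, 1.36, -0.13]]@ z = [[-0.55, -0.06, 0.17],[0.30, 0.35, 1.01],[0.98, 0.03, -0.62]]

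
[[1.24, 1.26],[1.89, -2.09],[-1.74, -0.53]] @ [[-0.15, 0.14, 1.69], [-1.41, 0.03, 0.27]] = [[-1.96, 0.21, 2.44], [2.66, 0.2, 2.63], [1.01, -0.26, -3.08]]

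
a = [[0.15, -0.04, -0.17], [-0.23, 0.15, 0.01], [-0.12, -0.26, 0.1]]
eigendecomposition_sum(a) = [[(-0.05+0j), (-0.04+0j), -0.03-0.00j], [-0.04+0.00j, -0.03+0.00j, -0.03-0.00j], [-0.07+0.00j, (-0.06+0j), -0.05-0.00j]] + [[0.10+0.02j, -0.00-0.09j, (-0.07+0.04j)], [(-0.1+0.08j), 0.09+0.07j, 0.02-0.10j], [-0.03-0.12j, (-0.1+0.04j), (0.07+0.06j)]] + [[0.10-0.02j,(-0+0.09j),(-0.07-0.04j)], [(-0.1-0.08j),(0.09-0.07j),(0.02+0.1j)], [-0.03+0.12j,(-0.1-0.04j),0.07-0.06j]]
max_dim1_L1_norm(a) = 0.48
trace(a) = 0.40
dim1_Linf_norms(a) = [0.17, 0.23, 0.26]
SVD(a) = [[-0.64, 0.08, 0.77], [0.61, -0.56, 0.56], [0.48, 0.82, 0.31]] @ diag([0.33409923744372017, 0.31099329657198177, 0.11027633031079742]) @ [[-0.87, -0.02, 0.48],  [0.14, -0.97, 0.20],  [-0.47, -0.24, -0.85]]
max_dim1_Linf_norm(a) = 0.26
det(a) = -0.01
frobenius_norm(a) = 0.47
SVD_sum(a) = [[0.19, 0.0, -0.1], [-0.18, -0.0, 0.1], [-0.14, -0.0, 0.08]] + [[0.00, -0.02, 0.01], [-0.02, 0.17, -0.04], [0.04, -0.25, 0.05]] + [[-0.04, -0.02, -0.07], [-0.03, -0.02, -0.05], [-0.02, -0.01, -0.03]]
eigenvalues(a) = [(-0.13+0j), (0.26+0.15j), (0.26-0.15j)]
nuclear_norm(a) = 0.76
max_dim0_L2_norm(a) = 0.3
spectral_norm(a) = 0.33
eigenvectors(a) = [[(0.52+0j), -0.32-0.38j, (-0.32+0.38j)],[0.41+0.00j, (0.63+0j), (0.63-0j)],[(0.75+0j), (-0.27+0.53j), -0.27-0.53j]]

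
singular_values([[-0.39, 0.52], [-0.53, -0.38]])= [0.66, 0.64]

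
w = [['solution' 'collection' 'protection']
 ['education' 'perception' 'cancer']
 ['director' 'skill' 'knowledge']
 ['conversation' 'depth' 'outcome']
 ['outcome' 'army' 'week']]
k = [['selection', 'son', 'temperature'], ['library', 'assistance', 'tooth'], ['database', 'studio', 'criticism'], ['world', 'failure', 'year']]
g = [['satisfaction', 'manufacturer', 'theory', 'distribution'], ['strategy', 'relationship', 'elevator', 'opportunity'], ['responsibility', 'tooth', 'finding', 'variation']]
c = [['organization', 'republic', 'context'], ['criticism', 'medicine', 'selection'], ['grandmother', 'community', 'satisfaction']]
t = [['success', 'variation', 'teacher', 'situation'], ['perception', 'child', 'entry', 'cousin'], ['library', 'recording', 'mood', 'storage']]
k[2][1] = 'studio'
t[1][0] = 'perception'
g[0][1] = 'manufacturer'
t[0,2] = 'teacher'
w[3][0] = 'conversation'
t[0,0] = 'success'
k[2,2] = 'criticism'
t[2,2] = 'mood'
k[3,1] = 'failure'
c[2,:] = ['grandmother', 'community', 'satisfaction']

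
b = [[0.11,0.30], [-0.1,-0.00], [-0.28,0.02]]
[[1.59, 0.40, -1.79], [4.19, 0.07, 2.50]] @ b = [[0.64, 0.44], [-0.25, 1.31]]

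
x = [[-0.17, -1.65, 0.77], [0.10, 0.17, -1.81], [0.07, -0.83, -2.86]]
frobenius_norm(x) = 3.94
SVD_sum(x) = [[-0.03, 0.06, 0.62],[0.07, -0.16, -1.78],[0.12, -0.26, -2.91]] + [[-0.14, -1.71, 0.15], [0.03, 0.33, -0.03], [-0.05, -0.57, 0.05]] + [[-0.00,0.0,-0.0], [-0.0,0.0,-0.0], [0.00,-0.00,0.0]]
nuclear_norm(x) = 5.33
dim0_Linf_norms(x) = [0.17, 1.65, 2.86]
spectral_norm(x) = 3.48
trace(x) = -2.86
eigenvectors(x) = [[-0.03, -1.0, 0.95], [-0.46, 0.08, -0.3], [-0.89, -0.05, 0.10]]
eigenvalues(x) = [-3.29, -0.0, 0.43]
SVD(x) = [[-0.18, -0.93, -0.31],[0.51, 0.18, -0.84],[0.84, -0.31, 0.45]] @ diag([3.4844258540643622, 1.8415961440165625, 0.00033146819659727624]) @ [[0.04, -0.09, -1.00], [0.08, 0.99, -0.09], [1.0, -0.08, 0.05]]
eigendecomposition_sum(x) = [[0.0, -0.02, -0.09], [0.05, -0.35, -1.54], [0.09, -0.66, -2.95]] + [[-0.00, -0.01, 0.00], [0.0, 0.0, -0.0], [-0.00, -0.0, 0.0]] + [[-0.17, -1.62, 0.85], [0.05, 0.52, -0.27], [-0.02, -0.16, 0.09]]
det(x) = 0.00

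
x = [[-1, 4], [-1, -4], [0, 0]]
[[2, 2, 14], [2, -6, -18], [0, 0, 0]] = x@[[-2, 2, 2], [0, 1, 4]]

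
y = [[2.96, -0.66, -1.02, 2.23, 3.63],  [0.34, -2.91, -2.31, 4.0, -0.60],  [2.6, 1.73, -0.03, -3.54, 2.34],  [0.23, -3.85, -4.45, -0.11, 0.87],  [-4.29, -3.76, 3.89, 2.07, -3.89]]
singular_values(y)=[9.94, 8.05, 4.26, 2.56, 0.79]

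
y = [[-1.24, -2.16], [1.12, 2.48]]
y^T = [[-1.24,  1.12], [-2.16,  2.48]]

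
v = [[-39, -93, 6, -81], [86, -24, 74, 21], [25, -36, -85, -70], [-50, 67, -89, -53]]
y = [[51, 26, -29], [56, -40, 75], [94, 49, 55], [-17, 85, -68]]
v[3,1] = 67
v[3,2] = -89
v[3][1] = 67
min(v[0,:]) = -93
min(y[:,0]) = -17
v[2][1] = -36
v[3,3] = -53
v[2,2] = -85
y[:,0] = [51, 56, 94, -17]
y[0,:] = [51, 26, -29]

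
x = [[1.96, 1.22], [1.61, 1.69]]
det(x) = 1.35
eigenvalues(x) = [3.23, 0.42]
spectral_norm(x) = 3.26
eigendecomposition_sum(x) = [[1.77, 1.40],  [1.85, 1.46]] + [[0.19, -0.18], [-0.24, 0.23]]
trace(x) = 3.65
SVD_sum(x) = [[1.77, 1.45], [1.79, 1.46]] + [[0.19, -0.23], [-0.18, 0.23]]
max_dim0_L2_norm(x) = 2.54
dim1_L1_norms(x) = [3.18, 3.3]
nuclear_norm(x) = 3.67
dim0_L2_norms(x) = [2.54, 2.08]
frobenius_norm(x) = 3.28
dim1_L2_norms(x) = [2.31, 2.33]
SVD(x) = [[-0.70, -0.71], [-0.71, 0.70]] @ diag([3.2568135832943295, 0.41396290132033575]) @ [[-0.77, -0.63],[-0.63, 0.77]]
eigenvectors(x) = [[0.69, -0.62], [0.72, 0.78]]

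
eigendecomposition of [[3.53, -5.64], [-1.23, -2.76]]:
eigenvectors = [[0.99, 0.61], [-0.17, 0.79]]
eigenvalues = [4.49, -3.72]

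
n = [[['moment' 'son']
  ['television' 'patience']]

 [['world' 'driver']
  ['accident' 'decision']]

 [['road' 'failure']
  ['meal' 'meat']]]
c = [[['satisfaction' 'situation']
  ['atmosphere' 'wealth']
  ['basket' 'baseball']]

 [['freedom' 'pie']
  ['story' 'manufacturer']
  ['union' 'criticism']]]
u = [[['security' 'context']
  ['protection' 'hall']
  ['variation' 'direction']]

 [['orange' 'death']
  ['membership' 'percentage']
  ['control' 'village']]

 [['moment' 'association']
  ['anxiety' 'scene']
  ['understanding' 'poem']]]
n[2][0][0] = 'road'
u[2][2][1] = 'poem'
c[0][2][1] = 'baseball'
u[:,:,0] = [['security', 'protection', 'variation'], ['orange', 'membership', 'control'], ['moment', 'anxiety', 'understanding']]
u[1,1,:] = ['membership', 'percentage']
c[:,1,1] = ['wealth', 'manufacturer']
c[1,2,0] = 'union'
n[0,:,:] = [['moment', 'son'], ['television', 'patience']]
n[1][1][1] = 'decision'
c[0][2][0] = 'basket'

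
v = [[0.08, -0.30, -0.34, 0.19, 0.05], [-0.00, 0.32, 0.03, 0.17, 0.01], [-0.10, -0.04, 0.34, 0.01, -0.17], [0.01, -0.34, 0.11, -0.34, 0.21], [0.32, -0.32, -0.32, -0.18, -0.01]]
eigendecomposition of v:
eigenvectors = [[(0.51+0j), 0.36+0.35j, 0.36-0.35j, -0.57+0.00j, -0.57-0.00j], [-0.00+0.00j, (0.15+0.08j), 0.15-0.08j, 0.24+0.36j, 0.24-0.36j], [(-0.62+0j), (0.08-0.06j), 0.08+0.06j, (-0.39-0.16j), -0.39+0.16j], [0.07+0.00j, -0.63+0.00j, (-0.63-0j), -0.44-0.14j, (-0.44+0.14j)], [0.59+0.00j, -0.10-0.56j, -0.10+0.56j, (-0.31+0.04j), (-0.31-0.04j)]]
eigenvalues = [(0.58+0j), (-0.24+0.23j), (-0.24-0.23j), (0.15+0.14j), (0.15-0.14j)]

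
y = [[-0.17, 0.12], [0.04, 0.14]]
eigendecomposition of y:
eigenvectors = [[-0.99, -0.35], [0.12, -0.94]]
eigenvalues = [-0.18, 0.15]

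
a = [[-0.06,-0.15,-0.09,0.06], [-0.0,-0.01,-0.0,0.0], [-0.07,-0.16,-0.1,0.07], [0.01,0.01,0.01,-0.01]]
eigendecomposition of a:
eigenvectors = [[-0.66+0.00j,  (0.71+0j),  0.71-0.00j,  0j], [0.00+0.00j,  0.00+0.00j,  0.00-0.00j,  0.58+0.00j], [(-0.75+0j),  (-0-0j),  (-0+0j),  (-0.58+0j)], [0.09+0.00j,  (0.71-0j),  (0.71+0j),  (0.58+0j)]]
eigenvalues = [(-0.17+0j), (-0+0j), (-0-0j), (-0.01+0j)]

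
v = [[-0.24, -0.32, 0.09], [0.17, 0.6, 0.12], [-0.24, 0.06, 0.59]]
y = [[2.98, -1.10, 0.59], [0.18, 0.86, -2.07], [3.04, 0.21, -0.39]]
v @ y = [[-0.50, 0.01, 0.49], [0.98, 0.35, -1.19], [1.09, 0.44, -0.50]]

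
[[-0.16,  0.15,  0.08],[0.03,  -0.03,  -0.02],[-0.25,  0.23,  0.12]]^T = [[-0.16,  0.03,  -0.25], [0.15,  -0.03,  0.23], [0.08,  -0.02,  0.12]]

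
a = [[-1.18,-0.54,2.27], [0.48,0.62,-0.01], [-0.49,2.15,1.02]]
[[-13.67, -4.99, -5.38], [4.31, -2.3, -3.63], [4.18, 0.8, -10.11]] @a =[[16.37, -7.28, -36.47], [-4.41, -11.56, 6.1], [0.41, -23.5, -0.83]]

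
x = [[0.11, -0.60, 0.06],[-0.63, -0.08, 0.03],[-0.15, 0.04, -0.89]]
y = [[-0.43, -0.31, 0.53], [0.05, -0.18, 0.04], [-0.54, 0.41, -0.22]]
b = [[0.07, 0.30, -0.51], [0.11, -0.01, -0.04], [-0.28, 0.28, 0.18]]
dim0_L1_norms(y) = [1.02, 0.9, 0.79]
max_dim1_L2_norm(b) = 0.6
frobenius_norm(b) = 0.75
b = y @ x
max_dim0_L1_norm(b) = 0.73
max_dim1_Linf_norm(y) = 0.54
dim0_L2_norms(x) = [0.66, 0.61, 0.89]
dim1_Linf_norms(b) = [0.51, 0.11, 0.28]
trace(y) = -0.83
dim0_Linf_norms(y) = [0.54, 0.41, 0.53]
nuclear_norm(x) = 2.14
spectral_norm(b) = 0.60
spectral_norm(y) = 0.76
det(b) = -0.02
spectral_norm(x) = 0.92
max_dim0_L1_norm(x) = 0.98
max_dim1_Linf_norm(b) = 0.51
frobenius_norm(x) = 1.26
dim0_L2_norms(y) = [0.69, 0.54, 0.58]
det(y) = -0.05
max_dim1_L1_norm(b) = 0.88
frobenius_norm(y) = 1.05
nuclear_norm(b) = 1.10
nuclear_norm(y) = 1.57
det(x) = 0.34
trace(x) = -0.86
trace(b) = 0.24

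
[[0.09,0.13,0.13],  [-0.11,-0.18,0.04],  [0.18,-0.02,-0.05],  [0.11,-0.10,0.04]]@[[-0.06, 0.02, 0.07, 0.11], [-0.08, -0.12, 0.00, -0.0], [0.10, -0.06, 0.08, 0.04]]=[[-0.0,-0.02,0.02,0.02], [0.02,0.02,-0.00,-0.01], [-0.01,0.01,0.01,0.02], [0.01,0.01,0.01,0.01]]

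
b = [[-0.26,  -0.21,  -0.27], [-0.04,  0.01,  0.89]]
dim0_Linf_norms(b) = [0.26, 0.21, 0.89]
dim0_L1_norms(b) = [0.3, 0.22, 1.16]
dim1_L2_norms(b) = [0.43, 0.89]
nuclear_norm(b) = 1.26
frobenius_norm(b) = 0.99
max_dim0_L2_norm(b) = 0.93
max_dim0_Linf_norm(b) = 0.89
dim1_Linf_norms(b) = [0.27, 0.89]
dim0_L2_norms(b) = [0.26, 0.21, 0.93]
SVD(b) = [[-0.32, 0.95],[0.95, 0.32]] @ diag([0.9338578760492092, 0.3260513262369284]) @ [[0.05, 0.08, 1.00], [-0.79, -0.6, 0.09]]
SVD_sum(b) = [[-0.01, -0.02, -0.30], [0.04, 0.07, 0.88]] + [[-0.25,-0.19,0.03], [-0.08,-0.06,0.01]]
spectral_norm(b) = 0.93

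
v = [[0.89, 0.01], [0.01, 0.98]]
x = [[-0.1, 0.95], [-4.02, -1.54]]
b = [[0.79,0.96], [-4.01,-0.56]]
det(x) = 3.97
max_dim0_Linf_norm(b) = 4.01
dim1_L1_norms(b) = [1.75, 4.57]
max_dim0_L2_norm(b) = 4.09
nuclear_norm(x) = 5.23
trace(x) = -1.64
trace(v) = 1.87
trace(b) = 0.23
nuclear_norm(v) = 1.87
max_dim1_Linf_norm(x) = 4.02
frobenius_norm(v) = 1.32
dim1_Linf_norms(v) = [0.89, 0.98]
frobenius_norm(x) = 4.41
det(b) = 3.41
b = v + x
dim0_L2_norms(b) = [4.09, 1.11]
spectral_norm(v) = 0.98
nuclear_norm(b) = 4.98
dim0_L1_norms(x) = [4.12, 2.49]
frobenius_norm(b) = 4.24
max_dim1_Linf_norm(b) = 4.01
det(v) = 0.87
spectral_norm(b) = 4.16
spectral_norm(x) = 4.31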